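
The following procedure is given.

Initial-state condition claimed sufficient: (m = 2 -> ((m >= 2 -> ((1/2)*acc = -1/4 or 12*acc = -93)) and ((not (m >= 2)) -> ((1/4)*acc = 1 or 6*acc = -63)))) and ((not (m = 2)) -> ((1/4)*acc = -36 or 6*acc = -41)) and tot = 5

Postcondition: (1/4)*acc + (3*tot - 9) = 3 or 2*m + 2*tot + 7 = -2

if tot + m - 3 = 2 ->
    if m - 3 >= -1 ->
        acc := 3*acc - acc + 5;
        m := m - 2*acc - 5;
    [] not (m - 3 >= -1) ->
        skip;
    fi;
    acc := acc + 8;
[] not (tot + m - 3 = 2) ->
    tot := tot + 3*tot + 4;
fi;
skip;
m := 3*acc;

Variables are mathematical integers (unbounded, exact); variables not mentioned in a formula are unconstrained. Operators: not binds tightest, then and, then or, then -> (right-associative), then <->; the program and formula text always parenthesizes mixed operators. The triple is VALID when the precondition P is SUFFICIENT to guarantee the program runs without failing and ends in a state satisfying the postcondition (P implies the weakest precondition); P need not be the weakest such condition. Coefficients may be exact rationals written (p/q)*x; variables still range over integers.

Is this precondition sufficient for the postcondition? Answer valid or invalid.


Working backward. After the program, the postcondition (1/4)*acc + (3*tot - 9) = 3 or 2*m + 2*tot + 7 = -2 must hold; in canonical form it is (1/4)*acc + 3*tot = 12 or 2*m + 2*tot = -9.
Before m := 3*acc: (1/4)*acc + 3*tot = 12 or 6*acc + 2*tot = -9
Before skip: (1/4)*acc + 3*tot = 12 or 6*acc + 2*tot = -9
Then branch requires (m >= 2 -> ((1/2)*acc + 3*tot = 35/4 or 12*acc + 2*tot = -87)) and ((not (m >= 2)) -> ((1/4)*acc + 3*tot = 10 or 6*acc + 2*tot = -57)); else branch requires (1/4)*acc + 12*tot = 0 or 6*acc + 8*tot = -17.
Before the if: (m + tot = 5 -> ((m >= 2 -> ((1/2)*acc + 3*tot = 35/4 or 12*acc + 2*tot = -87)) and ((not (m >= 2)) -> ((1/4)*acc + 3*tot = 10 or 6*acc + 2*tot = -57)))) and ((not (m + tot = 5)) -> ((1/4)*acc + 12*tot = 0 or 6*acc + 8*tot = -17))
The weakest precondition is (m + tot = 5 -> ((m >= 2 -> ((1/2)*acc + 3*tot = 35/4 or 12*acc + 2*tot = -87)) and ((not (m >= 2)) -> ((1/4)*acc + 3*tot = 10 or 6*acc + 2*tot = -57)))) and ((not (m + tot = 5)) -> ((1/4)*acc + 12*tot = 0 or 6*acc + 8*tot = -17)).
Check whether (m = 2 -> ((m >= 2 -> ((1/2)*acc = -1/4 or 12*acc = -93)) and ((not (m >= 2)) -> ((1/4)*acc = 1 or 6*acc = -63)))) and ((not (m = 2)) -> ((1/4)*acc = -36 or 6*acc = -41)) and tot = 5 implies it.
Countermodel: at the initial state acc = -144, m = 3, tot = 5, the precondition holds but the weakest precondition fails.
Answer: invalid


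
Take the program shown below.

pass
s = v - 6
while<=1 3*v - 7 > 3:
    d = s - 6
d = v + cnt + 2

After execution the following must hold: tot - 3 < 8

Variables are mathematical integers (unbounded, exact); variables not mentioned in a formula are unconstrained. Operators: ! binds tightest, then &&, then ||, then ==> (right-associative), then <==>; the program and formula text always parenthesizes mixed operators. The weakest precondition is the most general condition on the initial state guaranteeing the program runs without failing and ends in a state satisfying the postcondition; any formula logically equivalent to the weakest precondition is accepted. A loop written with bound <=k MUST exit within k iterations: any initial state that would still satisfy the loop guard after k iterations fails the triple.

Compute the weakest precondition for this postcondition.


Working backward. After the program, the postcondition tot - 3 < 8 must hold; in canonical form it is tot < 11.
Before d := v + cnt + 2: tot < 11
Before the loop (bound <=1), unroll the exhaustion recursion (WP_0 = exit-now case; WP_j = one more guarded iteration, up to j = 1):
  WP_0: (!(3*v > 10)) && tot < 11
  WP_1: (3*v > 10 ==> ((!(3*v > 10)) && tot < 11)) && ((!(3*v > 10)) ==> tot < 11)
So before the loop: (3*v > 10 ==> ((!(3*v > 10)) && tot < 11)) && ((!(3*v > 10)) ==> tot < 11)
Before s := v - 6: (3*v > 10 ==> ((!(3*v > 10)) && tot < 11)) && ((!(3*v > 10)) ==> tot < 11)
Before skip: (3*v > 10 ==> ((!(3*v > 10)) && tot < 11)) && ((!(3*v > 10)) ==> tot < 11)
Answer: WP = (3*v > 10 ==> ((!(3*v > 10)) && tot < 11)) && ((!(3*v > 10)) ==> tot < 11)


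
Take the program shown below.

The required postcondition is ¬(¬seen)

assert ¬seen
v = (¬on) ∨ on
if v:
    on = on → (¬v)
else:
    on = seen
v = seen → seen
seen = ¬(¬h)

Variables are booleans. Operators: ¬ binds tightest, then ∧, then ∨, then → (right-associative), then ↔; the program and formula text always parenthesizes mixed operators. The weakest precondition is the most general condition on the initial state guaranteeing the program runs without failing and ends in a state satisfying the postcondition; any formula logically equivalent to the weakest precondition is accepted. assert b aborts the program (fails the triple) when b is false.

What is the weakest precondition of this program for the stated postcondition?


Working backward. After the program, the postcondition ¬(¬seen) must hold; in canonical form it is seen.
Before seen := ¬(¬h): h
Before v := seen → seen: h
Then branch requires h; else branch requires h.
Before the if: (v → h) ∧ ((¬v) → h)
Before v := (¬on) ∨ on: h
Before assert ¬seen: (¬seen) ∧ h
Answer: WP = (¬seen) ∧ h


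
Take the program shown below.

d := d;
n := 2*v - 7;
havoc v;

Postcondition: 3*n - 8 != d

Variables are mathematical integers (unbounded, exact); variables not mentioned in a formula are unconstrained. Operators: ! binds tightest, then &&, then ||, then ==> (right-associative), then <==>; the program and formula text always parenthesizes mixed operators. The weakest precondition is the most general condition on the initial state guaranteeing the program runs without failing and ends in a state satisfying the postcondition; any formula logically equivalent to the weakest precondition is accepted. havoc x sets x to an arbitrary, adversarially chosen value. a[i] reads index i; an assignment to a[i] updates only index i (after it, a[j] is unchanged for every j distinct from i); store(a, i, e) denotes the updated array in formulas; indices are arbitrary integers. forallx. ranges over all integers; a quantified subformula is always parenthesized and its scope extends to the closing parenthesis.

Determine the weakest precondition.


Working backward. After the program, the postcondition 3*n - 8 != d must hold; in canonical form it is 3*n != d + 8.
Before havoc v: 3*n != d + 8
Before n := 2*v - 7: 6*v != d + 29
Before d := d: 6*v != d + 29
Answer: WP = 6*v != d + 29


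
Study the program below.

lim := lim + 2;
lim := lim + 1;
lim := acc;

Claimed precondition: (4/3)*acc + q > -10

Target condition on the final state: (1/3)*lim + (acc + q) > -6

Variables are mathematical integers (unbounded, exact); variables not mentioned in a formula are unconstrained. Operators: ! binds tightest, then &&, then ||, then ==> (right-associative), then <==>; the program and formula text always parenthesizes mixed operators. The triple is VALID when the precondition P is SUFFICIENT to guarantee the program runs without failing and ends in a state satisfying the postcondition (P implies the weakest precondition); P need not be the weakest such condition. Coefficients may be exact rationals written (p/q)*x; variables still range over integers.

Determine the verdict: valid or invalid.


Working backward. After the program, the postcondition (1/3)*lim + (acc + q) > -6 must hold; in canonical form it is acc + (1/3)*lim + q > -6.
Before lim := acc: (4/3)*acc + q > -6
Before lim := lim + 1: (4/3)*acc + q > -6
Before lim := lim + 2: (4/3)*acc + q > -6
The weakest precondition is (4/3)*acc + q > -6.
Check whether (4/3)*acc + q > -10 implies it.
Countermodel: at the initial state acc = 0, q = -6, the precondition holds but the weakest precondition fails.
Answer: invalid


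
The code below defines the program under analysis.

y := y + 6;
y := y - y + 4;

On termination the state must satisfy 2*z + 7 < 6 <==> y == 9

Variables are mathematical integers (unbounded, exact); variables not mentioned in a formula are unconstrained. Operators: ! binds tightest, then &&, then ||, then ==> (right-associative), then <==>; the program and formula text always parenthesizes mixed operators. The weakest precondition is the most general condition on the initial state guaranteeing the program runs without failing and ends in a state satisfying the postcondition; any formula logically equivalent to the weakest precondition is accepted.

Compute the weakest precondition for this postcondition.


Working backward. After the program, the postcondition 2*z + 7 < 6 <==> y == 9 must hold; in canonical form it is 2*z < -1 <==> y == 9.
Before y := y - y + 4: !(2*z < -1)
Before y := y + 6: !(2*z < -1)
Answer: WP = !(2*z < -1)


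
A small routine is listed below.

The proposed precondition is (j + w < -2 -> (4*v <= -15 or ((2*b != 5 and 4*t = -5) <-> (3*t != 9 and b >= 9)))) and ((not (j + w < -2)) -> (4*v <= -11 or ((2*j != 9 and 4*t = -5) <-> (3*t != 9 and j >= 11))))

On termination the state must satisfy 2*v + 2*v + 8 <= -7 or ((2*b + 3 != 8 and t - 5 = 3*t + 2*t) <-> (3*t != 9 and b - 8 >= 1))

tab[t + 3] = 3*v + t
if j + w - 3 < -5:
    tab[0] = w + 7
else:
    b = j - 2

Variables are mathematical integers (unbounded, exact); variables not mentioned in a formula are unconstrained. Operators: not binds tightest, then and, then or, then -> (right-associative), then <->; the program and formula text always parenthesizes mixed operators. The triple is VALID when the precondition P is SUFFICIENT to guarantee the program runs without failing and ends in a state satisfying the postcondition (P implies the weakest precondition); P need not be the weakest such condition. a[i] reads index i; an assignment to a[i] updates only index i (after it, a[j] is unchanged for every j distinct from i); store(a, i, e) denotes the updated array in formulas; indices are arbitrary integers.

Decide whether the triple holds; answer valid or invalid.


Working backward. After the program, the postcondition 2*v + 2*v + 8 <= -7 or ((2*b + 3 != 8 and t - 5 = 3*t + 2*t) <-> (3*t != 9 and b - 8 >= 1)) must hold; in canonical form it is 4*v <= -15 or ((2*b != 5 and 4*t = -5) <-> (3*t != 9 and b >= 9)).
Then branch requires 4*v <= -15 or ((2*b != 5 and 4*t = -5) <-> (3*t != 9 and b >= 9)); else branch requires 4*v <= -15 or ((2*j != 9 and 4*t = -5) <-> (3*t != 9 and j >= 11)).
Before the if: (j + w < -2 -> (4*v <= -15 or ((2*b != 5 and 4*t = -5) <-> (3*t != 9 and b >= 9)))) and ((not (j + w < -2)) -> (4*v <= -15 or ((2*j != 9 and 4*t = -5) <-> (3*t != 9 and j >= 11))))
Before tab[t + 3] := 3*v + t: (j + w < -2 -> (4*v <= -15 or ((2*b != 5 and 4*t = -5) <-> (3*t != 9 and b >= 9)))) and ((not (j + w < -2)) -> (4*v <= -15 or ((2*j != 9 and 4*t = -5) <-> (3*t != 9 and j >= 11))))
The weakest precondition is (j + w < -2 -> (4*v <= -15 or ((2*b != 5 and 4*t = -5) <-> (3*t != 9 and b >= 9)))) and ((not (j + w < -2)) -> (4*v <= -15 or ((2*j != 9 and 4*t = -5) <-> (3*t != 9 and j >= 11)))).
Check whether (j + w < -2 -> (4*v <= -15 or ((2*b != 5 and 4*t = -5) <-> (3*t != 9 and b >= 9)))) and ((not (j + w < -2)) -> (4*v <= -11 or ((2*j != 9 and 4*t = -5) <-> (3*t != 9 and j >= 11)))) implies it.
Countermodel: at the initial state b = 0, j = 11, t = 4, v = -3, w = -13, the precondition holds but the weakest precondition fails.
Answer: invalid


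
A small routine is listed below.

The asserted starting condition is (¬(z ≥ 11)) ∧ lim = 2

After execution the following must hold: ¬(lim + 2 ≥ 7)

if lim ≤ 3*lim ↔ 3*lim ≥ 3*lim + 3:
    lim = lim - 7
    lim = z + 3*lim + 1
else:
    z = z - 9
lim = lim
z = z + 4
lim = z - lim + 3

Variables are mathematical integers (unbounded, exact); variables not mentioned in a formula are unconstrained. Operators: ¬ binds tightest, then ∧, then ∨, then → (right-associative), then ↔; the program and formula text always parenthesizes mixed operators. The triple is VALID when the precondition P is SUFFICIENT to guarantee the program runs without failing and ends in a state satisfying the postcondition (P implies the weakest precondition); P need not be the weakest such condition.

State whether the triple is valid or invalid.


Working backward. After the program, the postcondition ¬(lim + 2 ≥ 7) must hold; in canonical form it is ¬(lim ≥ 5).
Before lim := z - lim + 3: ¬(z ≥ lim + 2)
Before z := z + 4: ¬(z ≥ lim - 2)
Before lim := lim: ¬(z ≥ lim - 2)
Then branch requires ¬(3*lim ≤ 22); else branch requires ¬(z ≥ lim + 7).
Before the if: ((¬(2*lim ≥ 0)) → (¬(3*lim ≤ 22))) ∧ (2*lim ≥ 0 → (¬(z ≥ lim + 7)))
The weakest precondition is ((¬(2*lim ≥ 0)) → (¬(3*lim ≤ 22))) ∧ (2*lim ≥ 0 → (¬(z ≥ lim + 7))).
Check whether (¬(z ≥ 11)) ∧ lim = 2 implies it.
Countermodel: at the initial state lim = 2, z = 9, the precondition holds but the weakest precondition fails.
Answer: invalid


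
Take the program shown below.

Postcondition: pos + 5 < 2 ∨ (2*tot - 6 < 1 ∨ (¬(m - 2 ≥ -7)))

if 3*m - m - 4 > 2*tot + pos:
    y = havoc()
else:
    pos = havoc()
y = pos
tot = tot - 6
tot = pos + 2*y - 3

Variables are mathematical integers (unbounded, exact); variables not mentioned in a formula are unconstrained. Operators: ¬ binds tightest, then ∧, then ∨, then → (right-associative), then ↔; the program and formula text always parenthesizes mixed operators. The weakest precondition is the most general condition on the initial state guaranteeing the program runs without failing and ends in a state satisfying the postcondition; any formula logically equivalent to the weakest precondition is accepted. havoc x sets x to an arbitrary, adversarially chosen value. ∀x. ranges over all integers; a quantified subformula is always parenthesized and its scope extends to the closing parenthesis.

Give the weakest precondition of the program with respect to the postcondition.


Working backward. After the program, the postcondition pos + 5 < 2 ∨ (2*tot - 6 < 1 ∨ (¬(m - 2 ≥ -7))) must hold; in canonical form it is pos < -3 ∨ 2*tot < 7 ∨ (¬(m ≥ -5)).
Before tot := pos + 2*y - 3: pos < -3 ∨ 2*pos + 4*y < 13 ∨ (¬(m ≥ -5))
Before tot := tot - 6: pos < -3 ∨ 2*pos + 4*y < 13 ∨ (¬(m ≥ -5))
Before y := pos: pos < -3 ∨ 6*pos < 13 ∨ (¬(m ≥ -5))
Then branch requires pos < -3 ∨ 6*pos < 13 ∨ (¬(m ≥ -5)); else branch requires ∀pos_1. (pos_1 < -3 ∨ 6*pos_1 < 13 ∨ (¬(m ≥ -5))).
Before the if: (2*m > pos + 2*tot + 4 → (pos < -3 ∨ 6*pos < 13 ∨ (¬(m ≥ -5)))) ∧ ((¬(2*m > pos + 2*tot + 4)) → (∀pos_1. (pos_1 < -3 ∨ 6*pos_1 < 13 ∨ (¬(m ≥ -5)))))
Answer: WP = (2*m > pos + 2*tot + 4 → (pos < -3 ∨ 6*pos < 13 ∨ (¬(m ≥ -5)))) ∧ ((¬(2*m > pos + 2*tot + 4)) → (∀pos_1. (pos_1 < -3 ∨ 6*pos_1 < 13 ∨ (¬(m ≥ -5)))))


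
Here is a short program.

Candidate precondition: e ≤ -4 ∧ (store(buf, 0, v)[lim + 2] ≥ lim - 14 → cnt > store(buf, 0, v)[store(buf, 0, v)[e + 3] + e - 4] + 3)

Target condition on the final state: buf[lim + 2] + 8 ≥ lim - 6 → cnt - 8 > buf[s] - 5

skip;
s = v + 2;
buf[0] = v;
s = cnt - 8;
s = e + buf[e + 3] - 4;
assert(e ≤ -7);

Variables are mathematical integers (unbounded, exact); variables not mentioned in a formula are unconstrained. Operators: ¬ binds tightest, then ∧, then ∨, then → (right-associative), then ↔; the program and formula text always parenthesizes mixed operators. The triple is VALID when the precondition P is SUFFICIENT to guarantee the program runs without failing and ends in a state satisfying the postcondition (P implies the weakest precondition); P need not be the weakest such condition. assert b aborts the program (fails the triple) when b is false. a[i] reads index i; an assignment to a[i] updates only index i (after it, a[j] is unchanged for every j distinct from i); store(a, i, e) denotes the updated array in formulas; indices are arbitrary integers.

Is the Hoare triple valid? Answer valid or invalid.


Working backward. After the program, the postcondition buf[lim + 2] + 8 ≥ lim - 6 → cnt - 8 > buf[s] - 5 must hold; in canonical form it is buf[lim + 2] ≥ lim - 14 → cnt > buf[s] + 3.
Before assert e ≤ -7: e ≤ -7 ∧ (buf[lim + 2] ≥ lim - 14 → cnt > buf[s] + 3)
Before s := e + buf[e + 3] - 4: e ≤ -7 ∧ (buf[lim + 2] ≥ lim - 14 → cnt > buf[buf[e + 3] + e - 4] + 3)
Before s := cnt - 8: e ≤ -7 ∧ (buf[lim + 2] ≥ lim - 14 → cnt > buf[buf[e + 3] + e - 4] + 3)
Before buf[0] := v: e ≤ -7 ∧ (store(buf, 0, v)[lim + 2] ≥ lim - 14 → cnt > store(buf, 0, v)[store(buf, 0, v)[e + 3] + e - 4] + 3)
Before s := v + 2: e ≤ -7 ∧ (store(buf, 0, v)[lim + 2] ≥ lim - 14 → cnt > store(buf, 0, v)[store(buf, 0, v)[e + 3] + e - 4] + 3)
Before skip: e ≤ -7 ∧ (store(buf, 0, v)[lim + 2] ≥ lim - 14 → cnt > store(buf, 0, v)[store(buf, 0, v)[e + 3] + e - 4] + 3)
The weakest precondition is e ≤ -7 ∧ (store(buf, 0, v)[lim + 2] ≥ lim - 14 → cnt > store(buf, 0, v)[store(buf, 0, v)[e + 3] + e - 4] + 3).
Check whether e ≤ -4 ∧ (store(buf, 0, v)[lim + 2] ≥ lim - 14 → cnt > store(buf, 0, v)[store(buf, 0, v)[e + 3] + e - 4] + 3) implies it.
Countermodel: at the initial state buf = {[-9] = -1, [-1] = -1, [0] = -1, [16] = -1, elsewhere -1}, cnt = 2, e = -4, lim = 14, v = -1, the precondition holds but the weakest precondition fails.
Answer: invalid


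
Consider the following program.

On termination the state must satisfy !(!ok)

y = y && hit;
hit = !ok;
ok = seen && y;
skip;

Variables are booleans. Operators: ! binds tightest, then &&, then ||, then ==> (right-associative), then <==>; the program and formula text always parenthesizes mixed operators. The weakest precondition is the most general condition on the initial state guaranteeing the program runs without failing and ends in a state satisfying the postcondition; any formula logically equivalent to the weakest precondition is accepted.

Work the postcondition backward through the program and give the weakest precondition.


Working backward. After the program, the postcondition !(!ok) must hold; in canonical form it is ok.
Before skip: ok
Before ok := seen && y: seen && y
Before hit := !ok: seen && y
Before y := y && hit: seen && y && hit
Answer: WP = seen && y && hit


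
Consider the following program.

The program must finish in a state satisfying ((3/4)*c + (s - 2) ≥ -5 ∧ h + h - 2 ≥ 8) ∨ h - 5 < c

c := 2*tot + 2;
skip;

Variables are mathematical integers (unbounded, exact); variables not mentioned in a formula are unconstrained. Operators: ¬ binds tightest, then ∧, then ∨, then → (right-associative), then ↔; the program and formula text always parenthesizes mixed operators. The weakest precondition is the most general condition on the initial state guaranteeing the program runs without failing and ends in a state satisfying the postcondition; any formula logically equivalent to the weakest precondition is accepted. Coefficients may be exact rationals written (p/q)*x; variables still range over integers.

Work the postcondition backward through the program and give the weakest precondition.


Working backward. After the program, the postcondition ((3/4)*c + (s - 2) ≥ -5 ∧ h + h - 2 ≥ 8) ∨ h - 5 < c must hold; in canonical form it is ((3/4)*c + s ≥ -3 ∧ 2*h ≥ 10) ∨ h < c + 5.
Before skip: ((3/4)*c + s ≥ -3 ∧ 2*h ≥ 10) ∨ h < c + 5
Before c := 2*tot + 2: (s + (3/2)*tot ≥ -9/2 ∧ 2*h ≥ 10) ∨ h < 2*tot + 7
Answer: WP = (s + (3/2)*tot ≥ -9/2 ∧ 2*h ≥ 10) ∨ h < 2*tot + 7


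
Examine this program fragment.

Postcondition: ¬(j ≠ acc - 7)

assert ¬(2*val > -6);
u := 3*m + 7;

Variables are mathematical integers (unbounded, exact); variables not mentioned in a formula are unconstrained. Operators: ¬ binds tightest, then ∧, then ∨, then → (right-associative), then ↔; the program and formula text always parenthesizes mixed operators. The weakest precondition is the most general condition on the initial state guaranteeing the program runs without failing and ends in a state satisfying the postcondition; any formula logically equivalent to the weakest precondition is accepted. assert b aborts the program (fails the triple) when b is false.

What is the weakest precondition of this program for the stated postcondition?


Working backward. After the program, ¬(j ≠ acc - 7) must hold.
Before u := 3*m + 7: ¬(j ≠ acc - 7)
Before assert ¬(2*val > -6): (¬(2*val > -6)) ∧ (¬(j ≠ acc - 7))
Answer: WP = (¬(2*val > -6)) ∧ (¬(j ≠ acc - 7))


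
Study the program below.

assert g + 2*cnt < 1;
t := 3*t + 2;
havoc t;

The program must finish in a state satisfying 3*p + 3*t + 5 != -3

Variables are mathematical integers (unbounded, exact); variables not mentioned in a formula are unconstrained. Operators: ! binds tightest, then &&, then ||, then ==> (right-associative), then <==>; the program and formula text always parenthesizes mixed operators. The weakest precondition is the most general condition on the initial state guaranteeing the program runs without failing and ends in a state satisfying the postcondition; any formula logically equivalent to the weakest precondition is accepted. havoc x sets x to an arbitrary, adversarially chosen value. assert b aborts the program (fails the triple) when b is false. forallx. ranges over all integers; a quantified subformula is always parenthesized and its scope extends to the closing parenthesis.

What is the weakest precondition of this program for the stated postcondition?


Working backward. After the program, the postcondition 3*p + 3*t + 5 != -3 must hold; in canonical form it is 3*p + 3*t != -8.
Before havoc t: forall t_1. 3*p + 3*t_1 != -8
Before t := 3*t + 2: forall t_1. 3*p + 3*t_1 != -8
Before assert g + 2*cnt < 1: 2*cnt + g < 1 && (forall t_1. 3*p + 3*t_1 != -8)
Answer: WP = 2*cnt + g < 1 && (forall t_1. 3*p + 3*t_1 != -8)


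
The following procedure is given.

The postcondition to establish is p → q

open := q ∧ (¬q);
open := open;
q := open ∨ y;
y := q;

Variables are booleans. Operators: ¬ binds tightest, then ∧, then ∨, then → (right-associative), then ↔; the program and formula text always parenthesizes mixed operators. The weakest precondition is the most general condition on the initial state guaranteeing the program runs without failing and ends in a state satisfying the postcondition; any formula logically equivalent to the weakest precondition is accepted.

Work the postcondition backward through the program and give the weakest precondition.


Working backward. After the program, p → q must hold.
Before y := q: p → q
Before q := open ∨ y: p → (open ∨ y)
Before open := open: p → (open ∨ y)
Before open := q ∧ (¬q): p → y
Answer: WP = p → y


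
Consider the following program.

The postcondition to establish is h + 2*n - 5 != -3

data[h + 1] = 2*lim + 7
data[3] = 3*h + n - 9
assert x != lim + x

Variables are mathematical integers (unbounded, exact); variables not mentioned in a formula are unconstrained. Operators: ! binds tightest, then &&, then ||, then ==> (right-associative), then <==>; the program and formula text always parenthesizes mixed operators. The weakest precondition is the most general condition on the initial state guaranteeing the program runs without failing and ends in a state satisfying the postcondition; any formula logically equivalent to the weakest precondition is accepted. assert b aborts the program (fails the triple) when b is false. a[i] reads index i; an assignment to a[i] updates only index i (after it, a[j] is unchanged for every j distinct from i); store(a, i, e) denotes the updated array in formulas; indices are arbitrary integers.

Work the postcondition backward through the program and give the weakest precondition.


Working backward. After the program, the postcondition h + 2*n - 5 != -3 must hold; in canonical form it is h + 2*n != 2.
Before assert x != lim + x: lim != 0 && h + 2*n != 2
Before data[3] := 3*h + n - 9: lim != 0 && h + 2*n != 2
Before data[h + 1] := 2*lim + 7: lim != 0 && h + 2*n != 2
Answer: WP = lim != 0 && h + 2*n != 2


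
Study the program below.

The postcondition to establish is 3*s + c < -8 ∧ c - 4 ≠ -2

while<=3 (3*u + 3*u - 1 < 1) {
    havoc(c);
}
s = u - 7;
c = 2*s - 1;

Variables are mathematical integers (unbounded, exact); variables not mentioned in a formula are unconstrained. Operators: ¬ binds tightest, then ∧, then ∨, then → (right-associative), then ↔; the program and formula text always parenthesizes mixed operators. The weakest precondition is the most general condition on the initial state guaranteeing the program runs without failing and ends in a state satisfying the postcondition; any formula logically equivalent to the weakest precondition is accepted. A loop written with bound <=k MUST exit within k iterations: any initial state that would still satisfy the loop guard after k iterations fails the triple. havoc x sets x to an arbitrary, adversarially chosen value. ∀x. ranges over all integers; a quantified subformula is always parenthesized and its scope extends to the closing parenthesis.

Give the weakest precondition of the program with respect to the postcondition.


Working backward. After the program, the postcondition 3*s + c < -8 ∧ c - 4 ≠ -2 must hold; in canonical form it is c + 3*s < -8 ∧ c ≠ 2.
Before c := 2*s - 1: 5*s < -7 ∧ 2*s ≠ 3
Before s := u - 7: 5*u < 28 ∧ 2*u ≠ 17
Before the loop (bound <=3), unroll the exhaustion recursion (WP_0 = exit-now case; WP_j = one more guarded iteration, up to j = 3):
  WP_0: (¬(6*u < 2)) ∧ 5*u < 28 ∧ 2*u ≠ 17
  WP_1: (6*u < 2 → ((¬(6*u < 2)) ∧ 5*u < 28 ∧ 2*u ≠ 17)) ∧ ((¬(6*u < 2)) → (5*u < 28 ∧ 2*u ≠ 17))
  WP_2: (6*u < 2 → ((6*u < 2 → ((¬(6*u < 2)) ∧ 5*u < 28 ∧ 2*u ≠ 17)) ∧ ((¬(6*u < 2)) → (5*u < 28 ∧ 2*u ≠ 17)))) ∧ ((¬(6*u < 2)) → (5*u < 28 ∧ 2*u ≠ 17))
  WP_3: (6*u < 2 → ((6*u < 2 → ((6*u < 2 → ((¬(6*u < 2)) ∧ 5*u < 28 ∧ 2*u ≠ 17)) ∧ ((¬(6*u < 2)) → (5*u < 28 ∧ 2*u ≠ 17)))) ∧ ((¬(6*u < 2)) → (5*u < 28 ∧ 2*u ≠ 17)))) ∧ ((¬(6*u < 2)) → (5*u < 28 ∧ 2*u ≠ 17))
So before the loop: (6*u < 2 → ((6*u < 2 → ((6*u < 2 → ((¬(6*u < 2)) ∧ 5*u < 28 ∧ 2*u ≠ 17)) ∧ ((¬(6*u < 2)) → (5*u < 28 ∧ 2*u ≠ 17)))) ∧ ((¬(6*u < 2)) → (5*u < 28 ∧ 2*u ≠ 17)))) ∧ ((¬(6*u < 2)) → (5*u < 28 ∧ 2*u ≠ 17))
Answer: WP = (6*u < 2 → ((6*u < 2 → ((6*u < 2 → ((¬(6*u < 2)) ∧ 5*u < 28 ∧ 2*u ≠ 17)) ∧ ((¬(6*u < 2)) → (5*u < 28 ∧ 2*u ≠ 17)))) ∧ ((¬(6*u < 2)) → (5*u < 28 ∧ 2*u ≠ 17)))) ∧ ((¬(6*u < 2)) → (5*u < 28 ∧ 2*u ≠ 17))


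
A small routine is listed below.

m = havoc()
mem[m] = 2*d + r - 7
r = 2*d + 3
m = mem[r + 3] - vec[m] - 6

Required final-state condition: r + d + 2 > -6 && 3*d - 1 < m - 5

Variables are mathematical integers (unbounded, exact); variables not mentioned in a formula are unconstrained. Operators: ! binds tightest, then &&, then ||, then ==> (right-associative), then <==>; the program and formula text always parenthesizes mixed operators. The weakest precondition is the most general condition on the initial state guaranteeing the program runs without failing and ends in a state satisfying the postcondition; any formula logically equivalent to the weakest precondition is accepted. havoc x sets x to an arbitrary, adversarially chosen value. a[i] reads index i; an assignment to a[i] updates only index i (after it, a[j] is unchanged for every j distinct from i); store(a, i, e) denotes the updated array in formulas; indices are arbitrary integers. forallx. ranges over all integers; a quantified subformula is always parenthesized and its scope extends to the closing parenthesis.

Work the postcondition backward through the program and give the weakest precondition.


Working backward. After the program, the postcondition r + d + 2 > -6 && 3*d - 1 < m - 5 must hold; in canonical form it is d + r > -8 && 3*d < m - 4.
Before m := mem[r + 3] - vec[m] - 6: d + r > -8 && vec[m] + 3*d < mem[r + 3] - 10
Before r := 2*d + 3: 3*d > -11 && vec[m] + 3*d < mem[2*d + 6] - 10
Before mem[m] := 2*d + r - 7: 3*d > -11 && vec[m] + 3*d < store(mem, m, 2*d + r - 7)[2*d + 6] - 10
Before havoc m: forall m_1. (3*d > -11 && vec[m_1] + 3*d < store(mem, m_1, 2*d + r - 7)[2*d + 6] - 10)
Answer: WP = forall m_1. (3*d > -11 && vec[m_1] + 3*d < store(mem, m_1, 2*d + r - 7)[2*d + 6] - 10)


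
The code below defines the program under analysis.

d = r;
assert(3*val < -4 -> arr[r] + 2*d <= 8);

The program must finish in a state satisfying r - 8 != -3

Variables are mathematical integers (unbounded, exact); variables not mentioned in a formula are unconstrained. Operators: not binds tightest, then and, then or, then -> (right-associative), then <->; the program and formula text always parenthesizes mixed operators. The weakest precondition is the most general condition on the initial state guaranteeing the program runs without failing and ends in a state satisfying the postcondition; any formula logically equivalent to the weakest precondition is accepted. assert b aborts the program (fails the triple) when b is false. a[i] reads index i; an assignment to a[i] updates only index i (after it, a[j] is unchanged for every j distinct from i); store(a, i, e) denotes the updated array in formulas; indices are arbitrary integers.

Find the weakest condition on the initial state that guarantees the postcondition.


Working backward. After the program, the postcondition r - 8 != -3 must hold; in canonical form it is r != 5.
Before assert 3*val < -4 -> arr[r] + 2*d <= 8: (3*val < -4 -> arr[r] + 2*d <= 8) and r != 5
Before d := r: (3*val < -4 -> arr[r] + 2*r <= 8) and r != 5
Answer: WP = (3*val < -4 -> arr[r] + 2*r <= 8) and r != 5


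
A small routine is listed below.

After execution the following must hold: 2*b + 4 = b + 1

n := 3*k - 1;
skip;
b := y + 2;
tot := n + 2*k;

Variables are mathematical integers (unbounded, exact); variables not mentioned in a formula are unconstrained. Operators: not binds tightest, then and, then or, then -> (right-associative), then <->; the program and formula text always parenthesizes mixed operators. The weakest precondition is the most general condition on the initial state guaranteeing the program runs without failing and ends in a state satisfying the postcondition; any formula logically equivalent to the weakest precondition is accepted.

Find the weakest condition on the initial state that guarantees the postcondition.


Working backward. After the program, the postcondition 2*b + 4 = b + 1 must hold; in canonical form it is b = -3.
Before tot := n + 2*k: b = -3
Before b := y + 2: y = -5
Before skip: y = -5
Before n := 3*k - 1: y = -5
Answer: WP = y = -5


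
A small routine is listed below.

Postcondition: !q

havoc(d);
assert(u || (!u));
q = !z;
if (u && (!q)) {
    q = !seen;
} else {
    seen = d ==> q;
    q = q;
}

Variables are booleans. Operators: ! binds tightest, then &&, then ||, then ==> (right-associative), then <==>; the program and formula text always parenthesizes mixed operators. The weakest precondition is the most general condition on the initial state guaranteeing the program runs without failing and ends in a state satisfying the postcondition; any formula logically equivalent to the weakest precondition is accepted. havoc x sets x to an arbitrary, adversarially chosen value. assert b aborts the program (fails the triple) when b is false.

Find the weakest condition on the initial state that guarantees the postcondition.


Working backward. After the program, !q must hold.
Then branch requires seen; else branch requires !q.
Before the if: ((u && (!q)) ==> seen) && ((!(u && (!q))) ==> (!q))
Before q := !z: ((u && z) ==> seen) && ((!(u && z)) ==> z)
Before assert u || (!u): ((u && z) ==> seen) && ((!(u && z)) ==> z)
Before havoc d: ((u && z) ==> seen) && ((!(u && z)) ==> z)
Answer: WP = ((u && z) ==> seen) && ((!(u && z)) ==> z)


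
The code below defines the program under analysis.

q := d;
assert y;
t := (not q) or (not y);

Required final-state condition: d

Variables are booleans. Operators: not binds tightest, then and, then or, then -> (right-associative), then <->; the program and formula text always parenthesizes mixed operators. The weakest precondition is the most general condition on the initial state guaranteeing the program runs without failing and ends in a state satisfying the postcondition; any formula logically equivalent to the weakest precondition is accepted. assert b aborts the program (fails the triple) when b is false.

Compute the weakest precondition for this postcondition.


Working backward. After the program, d must hold.
Before t := (not q) or (not y): d
Before assert y: y and d
Before q := d: y and d
Answer: WP = y and d


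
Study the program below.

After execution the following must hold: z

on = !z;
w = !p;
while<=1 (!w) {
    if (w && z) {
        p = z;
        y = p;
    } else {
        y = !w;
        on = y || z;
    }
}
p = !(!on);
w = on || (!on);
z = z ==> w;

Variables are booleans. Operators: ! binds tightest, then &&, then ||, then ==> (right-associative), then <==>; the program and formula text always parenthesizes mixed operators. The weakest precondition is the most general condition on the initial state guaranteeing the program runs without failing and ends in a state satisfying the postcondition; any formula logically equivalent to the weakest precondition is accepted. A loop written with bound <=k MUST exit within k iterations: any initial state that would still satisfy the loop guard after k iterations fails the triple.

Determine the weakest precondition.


Working backward. After the program, z must hold.
Before z := z ==> w: z ==> w
Before w := on || (!on): true
Before p := !(!on): true
Before the loop (bound <=1), unroll the exhaustion recursion (WP_0 = exit-now case; WP_j = one more guarded iteration, up to j = 1):
  WP_0: w
  WP_1: (!w) ==> (((w && z) ==> w) && ((!(w && z)) ==> w))
So before the loop: (!w) ==> (((w && z) ==> w) && ((!(w && z)) ==> w))
Before w := !p: p ==> ((((!p) && z) ==> (!p)) && ((!((!p) && z)) ==> (!p)))
Before on := !z: p ==> ((((!p) && z) ==> (!p)) && ((!((!p) && z)) ==> (!p)))
Answer: WP = p ==> ((((!p) && z) ==> (!p)) && ((!((!p) && z)) ==> (!p)))


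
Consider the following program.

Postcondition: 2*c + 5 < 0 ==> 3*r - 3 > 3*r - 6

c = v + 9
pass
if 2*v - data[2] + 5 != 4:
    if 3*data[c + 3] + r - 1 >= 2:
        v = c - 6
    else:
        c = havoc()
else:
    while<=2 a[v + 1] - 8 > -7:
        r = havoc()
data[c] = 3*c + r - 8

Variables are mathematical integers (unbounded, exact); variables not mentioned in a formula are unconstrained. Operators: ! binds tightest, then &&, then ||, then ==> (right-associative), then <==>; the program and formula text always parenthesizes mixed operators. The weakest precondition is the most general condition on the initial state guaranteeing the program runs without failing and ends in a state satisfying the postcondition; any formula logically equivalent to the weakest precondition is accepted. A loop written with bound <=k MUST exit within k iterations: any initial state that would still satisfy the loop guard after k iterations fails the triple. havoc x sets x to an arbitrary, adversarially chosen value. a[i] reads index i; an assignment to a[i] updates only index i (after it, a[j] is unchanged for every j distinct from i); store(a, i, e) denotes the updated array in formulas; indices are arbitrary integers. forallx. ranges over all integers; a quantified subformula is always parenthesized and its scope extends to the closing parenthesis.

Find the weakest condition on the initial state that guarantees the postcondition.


Working backward. After the program, the postcondition 2*c + 5 < 0 ==> 3*r - 3 > 3*r - 6 must hold; in canonical form it is true.
Before data[c] := 3*c + r - 8: true
Then branch requires true; else branch requires a[v + 1] > 1 ==> (a[v + 1] > 1 ==> (!(a[v + 1] > 1))).
Before the if: (!(2*v != data[2] - 1)) ==> (a[v + 1] > 1 ==> (a[v + 1] > 1 ==> (!(a[v + 1] > 1))))
Before skip: (!(2*v != data[2] - 1)) ==> (a[v + 1] > 1 ==> (a[v + 1] > 1 ==> (!(a[v + 1] > 1))))
Before c := v + 9: (!(2*v != data[2] - 1)) ==> (a[v + 1] > 1 ==> (a[v + 1] > 1 ==> (!(a[v + 1] > 1))))
Answer: WP = (!(2*v != data[2] - 1)) ==> (a[v + 1] > 1 ==> (a[v + 1] > 1 ==> (!(a[v + 1] > 1))))


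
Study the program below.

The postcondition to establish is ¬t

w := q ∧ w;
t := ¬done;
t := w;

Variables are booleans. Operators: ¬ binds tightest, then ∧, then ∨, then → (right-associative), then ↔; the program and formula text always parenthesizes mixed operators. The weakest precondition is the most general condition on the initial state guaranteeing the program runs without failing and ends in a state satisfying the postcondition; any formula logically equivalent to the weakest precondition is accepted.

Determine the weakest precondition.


Working backward. After the program, ¬t must hold.
Before t := w: ¬w
Before t := ¬done: ¬w
Before w := q ∧ w: ¬(q ∧ w)
Answer: WP = ¬(q ∧ w)


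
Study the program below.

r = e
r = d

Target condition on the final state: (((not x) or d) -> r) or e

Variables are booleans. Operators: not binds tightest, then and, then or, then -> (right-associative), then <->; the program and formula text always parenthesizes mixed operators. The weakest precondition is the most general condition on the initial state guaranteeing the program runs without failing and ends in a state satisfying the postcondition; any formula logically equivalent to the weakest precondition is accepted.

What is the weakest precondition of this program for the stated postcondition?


Working backward. After the program, (((not x) or d) -> r) or e must hold.
Before r := d: (((not x) or d) -> d) or e
Before r := e: (((not x) or d) -> d) or e
Answer: WP = (((not x) or d) -> d) or e


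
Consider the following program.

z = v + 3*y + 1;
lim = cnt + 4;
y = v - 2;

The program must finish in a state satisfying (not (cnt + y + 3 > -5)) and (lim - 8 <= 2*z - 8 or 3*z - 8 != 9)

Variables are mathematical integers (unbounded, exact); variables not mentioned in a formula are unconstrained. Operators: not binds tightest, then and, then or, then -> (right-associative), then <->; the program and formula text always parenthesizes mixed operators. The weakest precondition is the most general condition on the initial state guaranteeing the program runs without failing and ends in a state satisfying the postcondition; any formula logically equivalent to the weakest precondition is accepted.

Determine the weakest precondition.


Working backward. After the program, the postcondition (not (cnt + y + 3 > -5)) and (lim - 8 <= 2*z - 8 or 3*z - 8 != 9) must hold; in canonical form it is (not (cnt + y > -8)) and (lim <= 2*z or 3*z != 17).
Before y := v - 2: (not (cnt + v > -6)) and (lim <= 2*z or 3*z != 17)
Before lim := cnt + 4: (not (cnt + v > -6)) and (cnt <= 2*z - 4 or 3*z != 17)
Before z := v + 3*y + 1: (not (cnt + v > -6)) and (cnt <= 2*v + 6*y - 2 or 3*v + 9*y != 14)
Answer: WP = (not (cnt + v > -6)) and (cnt <= 2*v + 6*y - 2 or 3*v + 9*y != 14)


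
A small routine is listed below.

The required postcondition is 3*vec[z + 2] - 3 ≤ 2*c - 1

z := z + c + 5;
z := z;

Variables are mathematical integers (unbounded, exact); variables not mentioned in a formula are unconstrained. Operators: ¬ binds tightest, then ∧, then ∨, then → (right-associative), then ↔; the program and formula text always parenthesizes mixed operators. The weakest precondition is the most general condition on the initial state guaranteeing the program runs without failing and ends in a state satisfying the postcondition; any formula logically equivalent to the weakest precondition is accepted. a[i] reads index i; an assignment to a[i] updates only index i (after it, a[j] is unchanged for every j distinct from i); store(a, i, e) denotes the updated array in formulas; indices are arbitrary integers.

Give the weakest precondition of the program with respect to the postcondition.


Working backward. After the program, the postcondition 3*vec[z + 2] - 3 ≤ 2*c - 1 must hold; in canonical form it is 3*vec[z + 2] ≤ 2*c + 2.
Before z := z: 3*vec[z + 2] ≤ 2*c + 2
Before z := z + c + 5: 3*vec[c + z + 7] ≤ 2*c + 2
Answer: WP = 3*vec[c + z + 7] ≤ 2*c + 2
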